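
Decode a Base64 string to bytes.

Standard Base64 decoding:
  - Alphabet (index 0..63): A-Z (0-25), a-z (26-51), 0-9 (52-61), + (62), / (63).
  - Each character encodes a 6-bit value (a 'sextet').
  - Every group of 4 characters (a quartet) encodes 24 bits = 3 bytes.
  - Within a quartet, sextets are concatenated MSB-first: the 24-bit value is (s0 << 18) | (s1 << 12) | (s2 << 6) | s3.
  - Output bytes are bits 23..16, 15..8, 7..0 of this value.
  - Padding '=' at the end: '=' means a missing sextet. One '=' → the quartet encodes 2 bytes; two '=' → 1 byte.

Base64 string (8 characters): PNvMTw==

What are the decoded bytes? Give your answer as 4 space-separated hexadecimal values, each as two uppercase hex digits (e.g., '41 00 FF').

Answer: 3C DB CC 4F

Derivation:
After char 0 ('P'=15): chars_in_quartet=1 acc=0xF bytes_emitted=0
After char 1 ('N'=13): chars_in_quartet=2 acc=0x3CD bytes_emitted=0
After char 2 ('v'=47): chars_in_quartet=3 acc=0xF36F bytes_emitted=0
After char 3 ('M'=12): chars_in_quartet=4 acc=0x3CDBCC -> emit 3C DB CC, reset; bytes_emitted=3
After char 4 ('T'=19): chars_in_quartet=1 acc=0x13 bytes_emitted=3
After char 5 ('w'=48): chars_in_quartet=2 acc=0x4F0 bytes_emitted=3
Padding '==': partial quartet acc=0x4F0 -> emit 4F; bytes_emitted=4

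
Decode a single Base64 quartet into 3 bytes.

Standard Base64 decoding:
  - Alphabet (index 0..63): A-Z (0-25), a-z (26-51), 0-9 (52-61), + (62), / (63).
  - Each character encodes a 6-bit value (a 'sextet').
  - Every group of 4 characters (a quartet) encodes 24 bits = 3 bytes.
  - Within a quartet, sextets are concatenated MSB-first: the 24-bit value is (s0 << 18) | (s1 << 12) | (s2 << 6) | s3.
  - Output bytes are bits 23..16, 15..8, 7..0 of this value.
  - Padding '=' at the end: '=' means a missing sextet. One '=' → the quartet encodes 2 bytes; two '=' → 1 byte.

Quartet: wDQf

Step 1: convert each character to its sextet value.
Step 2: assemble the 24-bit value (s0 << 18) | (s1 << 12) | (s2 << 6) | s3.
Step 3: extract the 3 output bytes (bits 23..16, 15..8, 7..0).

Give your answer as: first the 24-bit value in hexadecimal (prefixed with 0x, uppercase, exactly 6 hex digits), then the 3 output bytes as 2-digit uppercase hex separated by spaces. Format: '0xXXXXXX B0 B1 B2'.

Sextets: w=48, D=3, Q=16, f=31
24-bit: (48<<18) | (3<<12) | (16<<6) | 31
      = 0xC00000 | 0x003000 | 0x000400 | 0x00001F
      = 0xC0341F
Bytes: (v>>16)&0xFF=C0, (v>>8)&0xFF=34, v&0xFF=1F

Answer: 0xC0341F C0 34 1F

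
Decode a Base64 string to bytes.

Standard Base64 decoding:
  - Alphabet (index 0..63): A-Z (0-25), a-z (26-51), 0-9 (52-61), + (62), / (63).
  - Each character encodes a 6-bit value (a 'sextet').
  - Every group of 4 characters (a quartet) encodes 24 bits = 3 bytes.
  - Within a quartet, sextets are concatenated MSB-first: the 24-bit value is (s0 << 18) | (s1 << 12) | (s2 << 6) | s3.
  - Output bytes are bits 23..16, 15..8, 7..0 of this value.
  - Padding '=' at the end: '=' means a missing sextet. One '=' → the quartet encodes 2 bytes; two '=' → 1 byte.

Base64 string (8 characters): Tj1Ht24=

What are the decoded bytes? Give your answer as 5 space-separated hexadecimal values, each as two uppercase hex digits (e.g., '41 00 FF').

After char 0 ('T'=19): chars_in_quartet=1 acc=0x13 bytes_emitted=0
After char 1 ('j'=35): chars_in_quartet=2 acc=0x4E3 bytes_emitted=0
After char 2 ('1'=53): chars_in_quartet=3 acc=0x138F5 bytes_emitted=0
After char 3 ('H'=7): chars_in_quartet=4 acc=0x4E3D47 -> emit 4E 3D 47, reset; bytes_emitted=3
After char 4 ('t'=45): chars_in_quartet=1 acc=0x2D bytes_emitted=3
After char 5 ('2'=54): chars_in_quartet=2 acc=0xB76 bytes_emitted=3
After char 6 ('4'=56): chars_in_quartet=3 acc=0x2DDB8 bytes_emitted=3
Padding '=': partial quartet acc=0x2DDB8 -> emit B7 6E; bytes_emitted=5

Answer: 4E 3D 47 B7 6E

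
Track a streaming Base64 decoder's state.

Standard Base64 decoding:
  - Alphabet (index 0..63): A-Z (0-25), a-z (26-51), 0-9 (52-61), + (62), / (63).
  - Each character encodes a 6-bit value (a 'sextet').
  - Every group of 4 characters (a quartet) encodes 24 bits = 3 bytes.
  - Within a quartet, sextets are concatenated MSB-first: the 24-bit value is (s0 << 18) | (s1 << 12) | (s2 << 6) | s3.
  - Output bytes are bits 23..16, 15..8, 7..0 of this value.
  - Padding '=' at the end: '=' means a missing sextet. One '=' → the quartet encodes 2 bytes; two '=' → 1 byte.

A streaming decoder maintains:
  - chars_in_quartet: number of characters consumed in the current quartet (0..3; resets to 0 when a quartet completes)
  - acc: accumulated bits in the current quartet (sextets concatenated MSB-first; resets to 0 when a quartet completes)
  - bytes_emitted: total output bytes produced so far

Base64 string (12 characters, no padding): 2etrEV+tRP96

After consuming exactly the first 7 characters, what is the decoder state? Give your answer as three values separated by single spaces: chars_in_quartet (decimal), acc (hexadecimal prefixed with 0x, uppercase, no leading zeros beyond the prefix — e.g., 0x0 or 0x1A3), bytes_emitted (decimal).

Answer: 3 0x457E 3

Derivation:
After char 0 ('2'=54): chars_in_quartet=1 acc=0x36 bytes_emitted=0
After char 1 ('e'=30): chars_in_quartet=2 acc=0xD9E bytes_emitted=0
After char 2 ('t'=45): chars_in_quartet=3 acc=0x367AD bytes_emitted=0
After char 3 ('r'=43): chars_in_quartet=4 acc=0xD9EB6B -> emit D9 EB 6B, reset; bytes_emitted=3
After char 4 ('E'=4): chars_in_quartet=1 acc=0x4 bytes_emitted=3
After char 5 ('V'=21): chars_in_quartet=2 acc=0x115 bytes_emitted=3
After char 6 ('+'=62): chars_in_quartet=3 acc=0x457E bytes_emitted=3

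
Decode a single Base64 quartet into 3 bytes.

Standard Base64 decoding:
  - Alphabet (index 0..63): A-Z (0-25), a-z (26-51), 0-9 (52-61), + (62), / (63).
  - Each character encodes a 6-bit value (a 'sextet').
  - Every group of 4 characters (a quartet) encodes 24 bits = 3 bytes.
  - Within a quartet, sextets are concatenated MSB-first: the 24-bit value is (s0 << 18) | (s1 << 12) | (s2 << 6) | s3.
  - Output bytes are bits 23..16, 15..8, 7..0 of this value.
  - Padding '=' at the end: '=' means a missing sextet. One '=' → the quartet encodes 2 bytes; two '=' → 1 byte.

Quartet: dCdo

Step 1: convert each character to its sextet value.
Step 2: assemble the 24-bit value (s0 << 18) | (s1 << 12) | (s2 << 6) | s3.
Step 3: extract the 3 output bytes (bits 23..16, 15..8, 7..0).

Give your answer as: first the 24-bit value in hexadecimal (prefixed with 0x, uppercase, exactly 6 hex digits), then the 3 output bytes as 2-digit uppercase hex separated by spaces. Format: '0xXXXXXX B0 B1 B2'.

Answer: 0x742768 74 27 68

Derivation:
Sextets: d=29, C=2, d=29, o=40
24-bit: (29<<18) | (2<<12) | (29<<6) | 40
      = 0x740000 | 0x002000 | 0x000740 | 0x000028
      = 0x742768
Bytes: (v>>16)&0xFF=74, (v>>8)&0xFF=27, v&0xFF=68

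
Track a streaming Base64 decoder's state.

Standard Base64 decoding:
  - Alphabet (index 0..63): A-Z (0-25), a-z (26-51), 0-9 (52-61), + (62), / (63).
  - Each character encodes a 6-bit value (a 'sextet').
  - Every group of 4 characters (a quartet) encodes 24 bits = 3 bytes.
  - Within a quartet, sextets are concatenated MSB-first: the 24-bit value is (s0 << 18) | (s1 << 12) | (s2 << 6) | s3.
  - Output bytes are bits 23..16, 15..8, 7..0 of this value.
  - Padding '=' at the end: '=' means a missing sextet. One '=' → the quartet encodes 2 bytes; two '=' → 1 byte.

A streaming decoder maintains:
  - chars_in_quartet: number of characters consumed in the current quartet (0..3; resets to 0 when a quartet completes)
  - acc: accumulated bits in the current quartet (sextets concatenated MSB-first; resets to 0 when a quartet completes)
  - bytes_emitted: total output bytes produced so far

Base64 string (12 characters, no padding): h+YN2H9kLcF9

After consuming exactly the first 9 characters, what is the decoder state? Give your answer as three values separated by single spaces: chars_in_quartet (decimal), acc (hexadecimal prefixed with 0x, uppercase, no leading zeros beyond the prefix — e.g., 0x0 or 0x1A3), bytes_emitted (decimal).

Answer: 1 0xB 6

Derivation:
After char 0 ('h'=33): chars_in_quartet=1 acc=0x21 bytes_emitted=0
After char 1 ('+'=62): chars_in_quartet=2 acc=0x87E bytes_emitted=0
After char 2 ('Y'=24): chars_in_quartet=3 acc=0x21F98 bytes_emitted=0
After char 3 ('N'=13): chars_in_quartet=4 acc=0x87E60D -> emit 87 E6 0D, reset; bytes_emitted=3
After char 4 ('2'=54): chars_in_quartet=1 acc=0x36 bytes_emitted=3
After char 5 ('H'=7): chars_in_quartet=2 acc=0xD87 bytes_emitted=3
After char 6 ('9'=61): chars_in_quartet=3 acc=0x361FD bytes_emitted=3
After char 7 ('k'=36): chars_in_quartet=4 acc=0xD87F64 -> emit D8 7F 64, reset; bytes_emitted=6
After char 8 ('L'=11): chars_in_quartet=1 acc=0xB bytes_emitted=6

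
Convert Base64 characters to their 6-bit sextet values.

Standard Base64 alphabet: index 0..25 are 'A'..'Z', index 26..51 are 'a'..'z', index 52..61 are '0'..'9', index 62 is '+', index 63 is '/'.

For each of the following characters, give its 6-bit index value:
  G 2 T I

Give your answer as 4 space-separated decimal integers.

Answer: 6 54 19 8

Derivation:
'G': A..Z range, ord('G') − ord('A') = 6
'2': 0..9 range, 52 + ord('2') − ord('0') = 54
'T': A..Z range, ord('T') − ord('A') = 19
'I': A..Z range, ord('I') − ord('A') = 8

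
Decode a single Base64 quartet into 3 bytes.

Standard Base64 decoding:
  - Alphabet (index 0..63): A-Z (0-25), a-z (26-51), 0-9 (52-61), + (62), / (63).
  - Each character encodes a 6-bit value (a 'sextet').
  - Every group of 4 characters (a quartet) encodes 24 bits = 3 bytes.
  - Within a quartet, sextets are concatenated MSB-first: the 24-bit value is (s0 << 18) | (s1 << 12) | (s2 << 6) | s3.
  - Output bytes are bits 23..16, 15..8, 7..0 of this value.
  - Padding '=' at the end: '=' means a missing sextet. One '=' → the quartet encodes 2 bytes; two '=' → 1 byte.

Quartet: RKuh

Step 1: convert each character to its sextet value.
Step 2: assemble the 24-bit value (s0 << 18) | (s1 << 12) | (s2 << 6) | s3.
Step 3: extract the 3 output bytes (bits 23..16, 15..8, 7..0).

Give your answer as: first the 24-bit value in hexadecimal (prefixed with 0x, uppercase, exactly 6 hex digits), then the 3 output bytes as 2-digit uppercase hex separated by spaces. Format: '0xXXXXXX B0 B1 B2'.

Sextets: R=17, K=10, u=46, h=33
24-bit: (17<<18) | (10<<12) | (46<<6) | 33
      = 0x440000 | 0x00A000 | 0x000B80 | 0x000021
      = 0x44ABA1
Bytes: (v>>16)&0xFF=44, (v>>8)&0xFF=AB, v&0xFF=A1

Answer: 0x44ABA1 44 AB A1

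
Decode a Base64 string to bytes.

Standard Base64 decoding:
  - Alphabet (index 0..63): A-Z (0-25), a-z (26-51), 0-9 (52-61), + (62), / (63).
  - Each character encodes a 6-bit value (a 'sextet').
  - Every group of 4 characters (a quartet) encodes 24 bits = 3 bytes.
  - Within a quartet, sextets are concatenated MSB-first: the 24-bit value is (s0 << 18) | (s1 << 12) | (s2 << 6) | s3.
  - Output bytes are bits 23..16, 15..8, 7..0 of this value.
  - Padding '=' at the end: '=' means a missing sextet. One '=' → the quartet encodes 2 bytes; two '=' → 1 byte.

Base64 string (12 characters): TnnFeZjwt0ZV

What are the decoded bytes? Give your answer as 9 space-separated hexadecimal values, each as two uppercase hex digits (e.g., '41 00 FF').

Answer: 4E 79 C5 79 98 F0 B7 46 55

Derivation:
After char 0 ('T'=19): chars_in_quartet=1 acc=0x13 bytes_emitted=0
After char 1 ('n'=39): chars_in_quartet=2 acc=0x4E7 bytes_emitted=0
After char 2 ('n'=39): chars_in_quartet=3 acc=0x139E7 bytes_emitted=0
After char 3 ('F'=5): chars_in_quartet=4 acc=0x4E79C5 -> emit 4E 79 C5, reset; bytes_emitted=3
After char 4 ('e'=30): chars_in_quartet=1 acc=0x1E bytes_emitted=3
After char 5 ('Z'=25): chars_in_quartet=2 acc=0x799 bytes_emitted=3
After char 6 ('j'=35): chars_in_quartet=3 acc=0x1E663 bytes_emitted=3
After char 7 ('w'=48): chars_in_quartet=4 acc=0x7998F0 -> emit 79 98 F0, reset; bytes_emitted=6
After char 8 ('t'=45): chars_in_quartet=1 acc=0x2D bytes_emitted=6
After char 9 ('0'=52): chars_in_quartet=2 acc=0xB74 bytes_emitted=6
After char 10 ('Z'=25): chars_in_quartet=3 acc=0x2DD19 bytes_emitted=6
After char 11 ('V'=21): chars_in_quartet=4 acc=0xB74655 -> emit B7 46 55, reset; bytes_emitted=9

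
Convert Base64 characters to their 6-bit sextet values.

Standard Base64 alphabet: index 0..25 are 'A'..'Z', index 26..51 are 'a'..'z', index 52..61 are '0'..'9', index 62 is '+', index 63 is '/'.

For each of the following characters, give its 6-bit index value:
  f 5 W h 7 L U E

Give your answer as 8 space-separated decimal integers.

Answer: 31 57 22 33 59 11 20 4

Derivation:
'f': a..z range, 26 + ord('f') − ord('a') = 31
'5': 0..9 range, 52 + ord('5') − ord('0') = 57
'W': A..Z range, ord('W') − ord('A') = 22
'h': a..z range, 26 + ord('h') − ord('a') = 33
'7': 0..9 range, 52 + ord('7') − ord('0') = 59
'L': A..Z range, ord('L') − ord('A') = 11
'U': A..Z range, ord('U') − ord('A') = 20
'E': A..Z range, ord('E') − ord('A') = 4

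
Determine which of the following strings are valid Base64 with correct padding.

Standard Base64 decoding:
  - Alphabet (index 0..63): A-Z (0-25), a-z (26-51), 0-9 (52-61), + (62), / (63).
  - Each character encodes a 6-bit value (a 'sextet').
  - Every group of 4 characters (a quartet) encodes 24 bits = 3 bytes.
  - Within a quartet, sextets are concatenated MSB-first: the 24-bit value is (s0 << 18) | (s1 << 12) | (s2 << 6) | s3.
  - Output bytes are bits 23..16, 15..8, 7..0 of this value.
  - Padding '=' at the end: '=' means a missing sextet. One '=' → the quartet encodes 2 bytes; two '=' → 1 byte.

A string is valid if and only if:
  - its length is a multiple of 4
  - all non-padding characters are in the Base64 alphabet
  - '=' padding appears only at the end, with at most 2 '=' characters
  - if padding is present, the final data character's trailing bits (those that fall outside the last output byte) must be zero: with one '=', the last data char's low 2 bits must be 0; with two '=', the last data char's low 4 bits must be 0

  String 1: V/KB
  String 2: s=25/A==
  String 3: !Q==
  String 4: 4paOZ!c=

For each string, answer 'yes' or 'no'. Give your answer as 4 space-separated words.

Answer: yes no no no

Derivation:
String 1: 'V/KB' → valid
String 2: 's=25/A==' → invalid (bad char(s): ['=']; '=' in middle)
String 3: '!Q==' → invalid (bad char(s): ['!'])
String 4: '4paOZ!c=' → invalid (bad char(s): ['!'])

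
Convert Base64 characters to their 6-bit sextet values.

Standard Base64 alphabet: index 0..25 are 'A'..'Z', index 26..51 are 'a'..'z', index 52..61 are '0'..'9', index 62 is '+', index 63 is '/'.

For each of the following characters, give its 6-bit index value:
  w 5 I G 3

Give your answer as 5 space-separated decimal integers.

'w': a..z range, 26 + ord('w') − ord('a') = 48
'5': 0..9 range, 52 + ord('5') − ord('0') = 57
'I': A..Z range, ord('I') − ord('A') = 8
'G': A..Z range, ord('G') − ord('A') = 6
'3': 0..9 range, 52 + ord('3') − ord('0') = 55

Answer: 48 57 8 6 55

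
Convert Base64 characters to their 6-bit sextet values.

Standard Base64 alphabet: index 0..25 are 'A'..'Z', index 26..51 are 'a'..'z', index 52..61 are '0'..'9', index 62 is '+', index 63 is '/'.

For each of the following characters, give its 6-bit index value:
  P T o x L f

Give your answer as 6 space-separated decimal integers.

Answer: 15 19 40 49 11 31

Derivation:
'P': A..Z range, ord('P') − ord('A') = 15
'T': A..Z range, ord('T') − ord('A') = 19
'o': a..z range, 26 + ord('o') − ord('a') = 40
'x': a..z range, 26 + ord('x') − ord('a') = 49
'L': A..Z range, ord('L') − ord('A') = 11
'f': a..z range, 26 + ord('f') − ord('a') = 31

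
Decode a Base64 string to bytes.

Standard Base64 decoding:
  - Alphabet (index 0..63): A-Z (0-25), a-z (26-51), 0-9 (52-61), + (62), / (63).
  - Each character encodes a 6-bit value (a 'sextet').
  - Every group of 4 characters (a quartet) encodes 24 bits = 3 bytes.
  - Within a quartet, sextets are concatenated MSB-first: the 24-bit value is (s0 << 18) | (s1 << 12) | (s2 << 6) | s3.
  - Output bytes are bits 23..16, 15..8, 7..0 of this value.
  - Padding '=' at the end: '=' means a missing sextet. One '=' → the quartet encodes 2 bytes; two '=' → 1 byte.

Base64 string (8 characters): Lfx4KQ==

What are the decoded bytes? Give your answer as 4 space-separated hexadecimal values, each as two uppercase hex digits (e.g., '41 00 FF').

Answer: 2D FC 78 29

Derivation:
After char 0 ('L'=11): chars_in_quartet=1 acc=0xB bytes_emitted=0
After char 1 ('f'=31): chars_in_quartet=2 acc=0x2DF bytes_emitted=0
After char 2 ('x'=49): chars_in_quartet=3 acc=0xB7F1 bytes_emitted=0
After char 3 ('4'=56): chars_in_quartet=4 acc=0x2DFC78 -> emit 2D FC 78, reset; bytes_emitted=3
After char 4 ('K'=10): chars_in_quartet=1 acc=0xA bytes_emitted=3
After char 5 ('Q'=16): chars_in_quartet=2 acc=0x290 bytes_emitted=3
Padding '==': partial quartet acc=0x290 -> emit 29; bytes_emitted=4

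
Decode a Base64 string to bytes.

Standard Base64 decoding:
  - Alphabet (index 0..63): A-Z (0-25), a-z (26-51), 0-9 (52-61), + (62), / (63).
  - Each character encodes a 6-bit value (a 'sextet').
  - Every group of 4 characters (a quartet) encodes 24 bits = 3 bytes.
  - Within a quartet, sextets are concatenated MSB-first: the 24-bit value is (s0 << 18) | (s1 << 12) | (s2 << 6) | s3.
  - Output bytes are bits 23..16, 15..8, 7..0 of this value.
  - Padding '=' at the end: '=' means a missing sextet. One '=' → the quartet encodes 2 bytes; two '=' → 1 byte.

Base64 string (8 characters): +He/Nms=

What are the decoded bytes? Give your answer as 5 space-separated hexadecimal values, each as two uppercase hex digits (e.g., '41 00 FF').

After char 0 ('+'=62): chars_in_quartet=1 acc=0x3E bytes_emitted=0
After char 1 ('H'=7): chars_in_quartet=2 acc=0xF87 bytes_emitted=0
After char 2 ('e'=30): chars_in_quartet=3 acc=0x3E1DE bytes_emitted=0
After char 3 ('/'=63): chars_in_quartet=4 acc=0xF877BF -> emit F8 77 BF, reset; bytes_emitted=3
After char 4 ('N'=13): chars_in_quartet=1 acc=0xD bytes_emitted=3
After char 5 ('m'=38): chars_in_quartet=2 acc=0x366 bytes_emitted=3
After char 6 ('s'=44): chars_in_quartet=3 acc=0xD9AC bytes_emitted=3
Padding '=': partial quartet acc=0xD9AC -> emit 36 6B; bytes_emitted=5

Answer: F8 77 BF 36 6B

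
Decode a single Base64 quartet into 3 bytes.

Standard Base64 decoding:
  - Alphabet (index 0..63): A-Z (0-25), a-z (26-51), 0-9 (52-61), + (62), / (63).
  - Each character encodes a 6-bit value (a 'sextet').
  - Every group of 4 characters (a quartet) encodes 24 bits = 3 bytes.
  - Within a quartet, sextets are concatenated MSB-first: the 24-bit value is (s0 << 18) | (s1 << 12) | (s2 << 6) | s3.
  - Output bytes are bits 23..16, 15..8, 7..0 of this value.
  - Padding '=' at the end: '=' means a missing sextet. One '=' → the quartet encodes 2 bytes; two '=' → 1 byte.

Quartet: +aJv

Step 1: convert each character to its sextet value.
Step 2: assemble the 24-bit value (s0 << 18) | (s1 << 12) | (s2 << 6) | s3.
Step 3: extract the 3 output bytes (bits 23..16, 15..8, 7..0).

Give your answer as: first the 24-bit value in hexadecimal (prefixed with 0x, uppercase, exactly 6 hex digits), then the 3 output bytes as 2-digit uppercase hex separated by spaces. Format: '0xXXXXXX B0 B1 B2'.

Answer: 0xF9A26F F9 A2 6F

Derivation:
Sextets: +=62, a=26, J=9, v=47
24-bit: (62<<18) | (26<<12) | (9<<6) | 47
      = 0xF80000 | 0x01A000 | 0x000240 | 0x00002F
      = 0xF9A26F
Bytes: (v>>16)&0xFF=F9, (v>>8)&0xFF=A2, v&0xFF=6F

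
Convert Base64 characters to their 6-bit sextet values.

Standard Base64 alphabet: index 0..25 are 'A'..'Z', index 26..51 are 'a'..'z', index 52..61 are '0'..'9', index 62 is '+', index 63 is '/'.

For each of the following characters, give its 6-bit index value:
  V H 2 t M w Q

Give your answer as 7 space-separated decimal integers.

Answer: 21 7 54 45 12 48 16

Derivation:
'V': A..Z range, ord('V') − ord('A') = 21
'H': A..Z range, ord('H') − ord('A') = 7
'2': 0..9 range, 52 + ord('2') − ord('0') = 54
't': a..z range, 26 + ord('t') − ord('a') = 45
'M': A..Z range, ord('M') − ord('A') = 12
'w': a..z range, 26 + ord('w') − ord('a') = 48
'Q': A..Z range, ord('Q') − ord('A') = 16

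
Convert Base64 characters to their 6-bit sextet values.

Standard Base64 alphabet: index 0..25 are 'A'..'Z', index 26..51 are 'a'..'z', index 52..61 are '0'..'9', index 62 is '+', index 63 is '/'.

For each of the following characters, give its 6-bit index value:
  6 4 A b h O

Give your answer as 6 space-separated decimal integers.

'6': 0..9 range, 52 + ord('6') − ord('0') = 58
'4': 0..9 range, 52 + ord('4') − ord('0') = 56
'A': A..Z range, ord('A') − ord('A') = 0
'b': a..z range, 26 + ord('b') − ord('a') = 27
'h': a..z range, 26 + ord('h') − ord('a') = 33
'O': A..Z range, ord('O') − ord('A') = 14

Answer: 58 56 0 27 33 14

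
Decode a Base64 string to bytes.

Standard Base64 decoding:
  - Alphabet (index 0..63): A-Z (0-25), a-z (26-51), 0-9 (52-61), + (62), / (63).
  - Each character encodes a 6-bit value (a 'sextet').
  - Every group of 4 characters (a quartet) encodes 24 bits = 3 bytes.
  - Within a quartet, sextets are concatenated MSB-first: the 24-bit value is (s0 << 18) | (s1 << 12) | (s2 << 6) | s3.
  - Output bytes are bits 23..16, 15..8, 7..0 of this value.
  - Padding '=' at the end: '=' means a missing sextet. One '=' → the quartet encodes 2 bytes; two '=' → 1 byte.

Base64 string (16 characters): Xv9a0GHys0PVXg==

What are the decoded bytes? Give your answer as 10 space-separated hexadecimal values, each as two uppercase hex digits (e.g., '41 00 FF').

Answer: 5E FF 5A D0 61 F2 B3 43 D5 5E

Derivation:
After char 0 ('X'=23): chars_in_quartet=1 acc=0x17 bytes_emitted=0
After char 1 ('v'=47): chars_in_quartet=2 acc=0x5EF bytes_emitted=0
After char 2 ('9'=61): chars_in_quartet=3 acc=0x17BFD bytes_emitted=0
After char 3 ('a'=26): chars_in_quartet=4 acc=0x5EFF5A -> emit 5E FF 5A, reset; bytes_emitted=3
After char 4 ('0'=52): chars_in_quartet=1 acc=0x34 bytes_emitted=3
After char 5 ('G'=6): chars_in_quartet=2 acc=0xD06 bytes_emitted=3
After char 6 ('H'=7): chars_in_quartet=3 acc=0x34187 bytes_emitted=3
After char 7 ('y'=50): chars_in_quartet=4 acc=0xD061F2 -> emit D0 61 F2, reset; bytes_emitted=6
After char 8 ('s'=44): chars_in_quartet=1 acc=0x2C bytes_emitted=6
After char 9 ('0'=52): chars_in_quartet=2 acc=0xB34 bytes_emitted=6
After char 10 ('P'=15): chars_in_quartet=3 acc=0x2CD0F bytes_emitted=6
After char 11 ('V'=21): chars_in_quartet=4 acc=0xB343D5 -> emit B3 43 D5, reset; bytes_emitted=9
After char 12 ('X'=23): chars_in_quartet=1 acc=0x17 bytes_emitted=9
After char 13 ('g'=32): chars_in_quartet=2 acc=0x5E0 bytes_emitted=9
Padding '==': partial quartet acc=0x5E0 -> emit 5E; bytes_emitted=10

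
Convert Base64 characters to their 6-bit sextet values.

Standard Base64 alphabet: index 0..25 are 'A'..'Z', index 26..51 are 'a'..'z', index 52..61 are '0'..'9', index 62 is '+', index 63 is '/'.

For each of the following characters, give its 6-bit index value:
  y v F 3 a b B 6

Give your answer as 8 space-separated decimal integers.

'y': a..z range, 26 + ord('y') − ord('a') = 50
'v': a..z range, 26 + ord('v') − ord('a') = 47
'F': A..Z range, ord('F') − ord('A') = 5
'3': 0..9 range, 52 + ord('3') − ord('0') = 55
'a': a..z range, 26 + ord('a') − ord('a') = 26
'b': a..z range, 26 + ord('b') − ord('a') = 27
'B': A..Z range, ord('B') − ord('A') = 1
'6': 0..9 range, 52 + ord('6') − ord('0') = 58

Answer: 50 47 5 55 26 27 1 58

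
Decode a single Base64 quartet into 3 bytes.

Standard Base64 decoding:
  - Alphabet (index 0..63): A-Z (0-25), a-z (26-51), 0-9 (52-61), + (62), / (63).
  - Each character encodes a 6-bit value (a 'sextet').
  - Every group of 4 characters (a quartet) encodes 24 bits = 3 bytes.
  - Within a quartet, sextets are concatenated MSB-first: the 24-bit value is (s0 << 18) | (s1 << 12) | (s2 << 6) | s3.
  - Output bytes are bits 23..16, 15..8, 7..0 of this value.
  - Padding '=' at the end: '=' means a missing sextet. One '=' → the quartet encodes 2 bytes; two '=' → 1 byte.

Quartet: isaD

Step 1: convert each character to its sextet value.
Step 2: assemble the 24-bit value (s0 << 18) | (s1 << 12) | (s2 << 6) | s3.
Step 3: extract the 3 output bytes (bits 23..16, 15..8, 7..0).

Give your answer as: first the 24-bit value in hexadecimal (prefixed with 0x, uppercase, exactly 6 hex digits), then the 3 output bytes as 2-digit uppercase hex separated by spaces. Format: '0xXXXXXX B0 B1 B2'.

Sextets: i=34, s=44, a=26, D=3
24-bit: (34<<18) | (44<<12) | (26<<6) | 3
      = 0x880000 | 0x02C000 | 0x000680 | 0x000003
      = 0x8AC683
Bytes: (v>>16)&0xFF=8A, (v>>8)&0xFF=C6, v&0xFF=83

Answer: 0x8AC683 8A C6 83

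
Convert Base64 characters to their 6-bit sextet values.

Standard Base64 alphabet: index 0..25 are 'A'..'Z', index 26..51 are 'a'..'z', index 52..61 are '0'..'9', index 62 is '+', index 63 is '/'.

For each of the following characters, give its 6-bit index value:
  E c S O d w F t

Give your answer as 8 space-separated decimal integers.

'E': A..Z range, ord('E') − ord('A') = 4
'c': a..z range, 26 + ord('c') − ord('a') = 28
'S': A..Z range, ord('S') − ord('A') = 18
'O': A..Z range, ord('O') − ord('A') = 14
'd': a..z range, 26 + ord('d') − ord('a') = 29
'w': a..z range, 26 + ord('w') − ord('a') = 48
'F': A..Z range, ord('F') − ord('A') = 5
't': a..z range, 26 + ord('t') − ord('a') = 45

Answer: 4 28 18 14 29 48 5 45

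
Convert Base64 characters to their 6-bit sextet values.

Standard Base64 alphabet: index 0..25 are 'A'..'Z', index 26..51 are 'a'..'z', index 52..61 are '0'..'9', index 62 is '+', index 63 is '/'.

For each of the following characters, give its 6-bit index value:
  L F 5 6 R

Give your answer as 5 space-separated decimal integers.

'L': A..Z range, ord('L') − ord('A') = 11
'F': A..Z range, ord('F') − ord('A') = 5
'5': 0..9 range, 52 + ord('5') − ord('0') = 57
'6': 0..9 range, 52 + ord('6') − ord('0') = 58
'R': A..Z range, ord('R') − ord('A') = 17

Answer: 11 5 57 58 17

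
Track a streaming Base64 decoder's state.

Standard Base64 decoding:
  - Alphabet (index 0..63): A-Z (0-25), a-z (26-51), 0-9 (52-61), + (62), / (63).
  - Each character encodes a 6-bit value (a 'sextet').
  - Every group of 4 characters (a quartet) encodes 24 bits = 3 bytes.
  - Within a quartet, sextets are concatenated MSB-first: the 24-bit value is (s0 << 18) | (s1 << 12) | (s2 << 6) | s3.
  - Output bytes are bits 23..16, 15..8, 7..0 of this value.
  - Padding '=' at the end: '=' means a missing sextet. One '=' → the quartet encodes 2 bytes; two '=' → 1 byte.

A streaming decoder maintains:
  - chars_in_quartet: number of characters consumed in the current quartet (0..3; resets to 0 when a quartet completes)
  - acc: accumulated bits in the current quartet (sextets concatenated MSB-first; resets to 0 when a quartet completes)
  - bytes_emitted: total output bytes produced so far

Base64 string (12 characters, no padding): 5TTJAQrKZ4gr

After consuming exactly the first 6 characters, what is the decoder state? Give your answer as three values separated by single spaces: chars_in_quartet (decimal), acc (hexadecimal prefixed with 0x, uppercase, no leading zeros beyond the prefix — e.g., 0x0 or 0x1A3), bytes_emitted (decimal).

After char 0 ('5'=57): chars_in_quartet=1 acc=0x39 bytes_emitted=0
After char 1 ('T'=19): chars_in_quartet=2 acc=0xE53 bytes_emitted=0
After char 2 ('T'=19): chars_in_quartet=3 acc=0x394D3 bytes_emitted=0
After char 3 ('J'=9): chars_in_quartet=4 acc=0xE534C9 -> emit E5 34 C9, reset; bytes_emitted=3
After char 4 ('A'=0): chars_in_quartet=1 acc=0x0 bytes_emitted=3
After char 5 ('Q'=16): chars_in_quartet=2 acc=0x10 bytes_emitted=3

Answer: 2 0x10 3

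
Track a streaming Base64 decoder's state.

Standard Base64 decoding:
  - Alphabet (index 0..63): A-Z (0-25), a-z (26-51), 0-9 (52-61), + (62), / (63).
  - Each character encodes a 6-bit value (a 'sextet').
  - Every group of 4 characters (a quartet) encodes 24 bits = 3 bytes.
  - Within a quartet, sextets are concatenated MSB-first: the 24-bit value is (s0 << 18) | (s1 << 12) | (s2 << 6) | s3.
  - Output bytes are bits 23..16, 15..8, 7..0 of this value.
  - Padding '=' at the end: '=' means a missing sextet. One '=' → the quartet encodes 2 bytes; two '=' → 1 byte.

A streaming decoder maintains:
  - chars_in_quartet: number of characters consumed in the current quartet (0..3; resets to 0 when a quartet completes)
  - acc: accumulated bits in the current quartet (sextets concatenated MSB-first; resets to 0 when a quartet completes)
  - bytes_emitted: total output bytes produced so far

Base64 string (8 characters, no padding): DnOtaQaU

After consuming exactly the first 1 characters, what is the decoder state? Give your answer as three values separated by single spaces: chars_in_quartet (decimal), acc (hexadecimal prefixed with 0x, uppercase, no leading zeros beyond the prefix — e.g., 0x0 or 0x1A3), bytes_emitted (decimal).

Answer: 1 0x3 0

Derivation:
After char 0 ('D'=3): chars_in_quartet=1 acc=0x3 bytes_emitted=0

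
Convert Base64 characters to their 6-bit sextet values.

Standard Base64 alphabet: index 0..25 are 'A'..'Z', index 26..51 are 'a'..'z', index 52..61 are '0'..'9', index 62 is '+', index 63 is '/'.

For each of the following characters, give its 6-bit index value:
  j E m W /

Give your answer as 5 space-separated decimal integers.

Answer: 35 4 38 22 63

Derivation:
'j': a..z range, 26 + ord('j') − ord('a') = 35
'E': A..Z range, ord('E') − ord('A') = 4
'm': a..z range, 26 + ord('m') − ord('a') = 38
'W': A..Z range, ord('W') − ord('A') = 22
'/': index 63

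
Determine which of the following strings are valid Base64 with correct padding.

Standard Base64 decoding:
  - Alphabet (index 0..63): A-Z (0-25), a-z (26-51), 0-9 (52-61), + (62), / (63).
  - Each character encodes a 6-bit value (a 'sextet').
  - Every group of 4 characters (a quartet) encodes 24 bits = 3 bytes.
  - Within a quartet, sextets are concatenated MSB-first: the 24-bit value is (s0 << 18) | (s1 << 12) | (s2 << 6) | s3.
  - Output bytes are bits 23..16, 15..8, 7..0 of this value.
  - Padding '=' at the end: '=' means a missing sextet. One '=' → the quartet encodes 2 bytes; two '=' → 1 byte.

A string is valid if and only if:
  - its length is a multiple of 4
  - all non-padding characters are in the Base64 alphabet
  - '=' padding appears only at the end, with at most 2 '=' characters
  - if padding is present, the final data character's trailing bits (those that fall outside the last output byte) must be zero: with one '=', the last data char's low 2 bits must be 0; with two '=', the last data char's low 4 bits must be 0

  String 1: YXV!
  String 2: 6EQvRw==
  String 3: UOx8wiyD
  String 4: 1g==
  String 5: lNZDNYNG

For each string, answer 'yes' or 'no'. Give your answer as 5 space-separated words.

Answer: no yes yes yes yes

Derivation:
String 1: 'YXV!' → invalid (bad char(s): ['!'])
String 2: '6EQvRw==' → valid
String 3: 'UOx8wiyD' → valid
String 4: '1g==' → valid
String 5: 'lNZDNYNG' → valid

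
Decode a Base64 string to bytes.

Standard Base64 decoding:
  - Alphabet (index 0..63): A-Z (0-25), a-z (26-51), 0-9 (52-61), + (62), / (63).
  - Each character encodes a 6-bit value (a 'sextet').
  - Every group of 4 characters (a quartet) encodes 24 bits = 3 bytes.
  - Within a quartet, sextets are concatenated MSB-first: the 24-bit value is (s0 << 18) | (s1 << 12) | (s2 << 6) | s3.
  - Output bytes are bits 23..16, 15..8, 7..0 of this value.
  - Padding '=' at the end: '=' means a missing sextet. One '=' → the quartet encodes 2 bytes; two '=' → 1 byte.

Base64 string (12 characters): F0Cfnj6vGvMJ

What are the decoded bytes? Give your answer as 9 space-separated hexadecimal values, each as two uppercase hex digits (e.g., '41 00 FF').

After char 0 ('F'=5): chars_in_quartet=1 acc=0x5 bytes_emitted=0
After char 1 ('0'=52): chars_in_quartet=2 acc=0x174 bytes_emitted=0
After char 2 ('C'=2): chars_in_quartet=3 acc=0x5D02 bytes_emitted=0
After char 3 ('f'=31): chars_in_quartet=4 acc=0x17409F -> emit 17 40 9F, reset; bytes_emitted=3
After char 4 ('n'=39): chars_in_quartet=1 acc=0x27 bytes_emitted=3
After char 5 ('j'=35): chars_in_quartet=2 acc=0x9E3 bytes_emitted=3
After char 6 ('6'=58): chars_in_quartet=3 acc=0x278FA bytes_emitted=3
After char 7 ('v'=47): chars_in_quartet=4 acc=0x9E3EAF -> emit 9E 3E AF, reset; bytes_emitted=6
After char 8 ('G'=6): chars_in_quartet=1 acc=0x6 bytes_emitted=6
After char 9 ('v'=47): chars_in_quartet=2 acc=0x1AF bytes_emitted=6
After char 10 ('M'=12): chars_in_quartet=3 acc=0x6BCC bytes_emitted=6
After char 11 ('J'=9): chars_in_quartet=4 acc=0x1AF309 -> emit 1A F3 09, reset; bytes_emitted=9

Answer: 17 40 9F 9E 3E AF 1A F3 09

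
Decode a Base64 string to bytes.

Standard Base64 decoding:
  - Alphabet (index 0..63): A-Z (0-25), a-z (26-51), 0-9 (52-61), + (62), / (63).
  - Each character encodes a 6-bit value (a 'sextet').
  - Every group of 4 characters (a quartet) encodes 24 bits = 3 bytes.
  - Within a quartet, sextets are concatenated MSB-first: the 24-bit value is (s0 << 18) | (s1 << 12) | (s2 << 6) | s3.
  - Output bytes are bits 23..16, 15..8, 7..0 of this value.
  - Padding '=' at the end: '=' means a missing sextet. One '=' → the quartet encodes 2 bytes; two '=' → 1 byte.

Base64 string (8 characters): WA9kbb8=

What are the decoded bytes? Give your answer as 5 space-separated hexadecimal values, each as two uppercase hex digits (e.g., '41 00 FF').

Answer: 58 0F 64 6D BF

Derivation:
After char 0 ('W'=22): chars_in_quartet=1 acc=0x16 bytes_emitted=0
After char 1 ('A'=0): chars_in_quartet=2 acc=0x580 bytes_emitted=0
After char 2 ('9'=61): chars_in_quartet=3 acc=0x1603D bytes_emitted=0
After char 3 ('k'=36): chars_in_quartet=4 acc=0x580F64 -> emit 58 0F 64, reset; bytes_emitted=3
After char 4 ('b'=27): chars_in_quartet=1 acc=0x1B bytes_emitted=3
After char 5 ('b'=27): chars_in_quartet=2 acc=0x6DB bytes_emitted=3
After char 6 ('8'=60): chars_in_quartet=3 acc=0x1B6FC bytes_emitted=3
Padding '=': partial quartet acc=0x1B6FC -> emit 6D BF; bytes_emitted=5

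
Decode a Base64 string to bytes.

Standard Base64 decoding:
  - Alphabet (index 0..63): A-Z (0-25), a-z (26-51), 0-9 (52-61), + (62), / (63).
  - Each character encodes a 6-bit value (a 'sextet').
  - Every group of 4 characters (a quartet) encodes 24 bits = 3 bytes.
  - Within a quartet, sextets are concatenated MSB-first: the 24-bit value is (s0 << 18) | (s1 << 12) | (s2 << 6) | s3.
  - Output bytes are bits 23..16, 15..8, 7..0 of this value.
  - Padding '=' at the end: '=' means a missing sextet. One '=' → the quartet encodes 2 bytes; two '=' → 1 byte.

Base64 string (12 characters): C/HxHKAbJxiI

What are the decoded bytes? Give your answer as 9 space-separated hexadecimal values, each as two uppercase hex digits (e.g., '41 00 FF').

After char 0 ('C'=2): chars_in_quartet=1 acc=0x2 bytes_emitted=0
After char 1 ('/'=63): chars_in_quartet=2 acc=0xBF bytes_emitted=0
After char 2 ('H'=7): chars_in_quartet=3 acc=0x2FC7 bytes_emitted=0
After char 3 ('x'=49): chars_in_quartet=4 acc=0xBF1F1 -> emit 0B F1 F1, reset; bytes_emitted=3
After char 4 ('H'=7): chars_in_quartet=1 acc=0x7 bytes_emitted=3
After char 5 ('K'=10): chars_in_quartet=2 acc=0x1CA bytes_emitted=3
After char 6 ('A'=0): chars_in_quartet=3 acc=0x7280 bytes_emitted=3
After char 7 ('b'=27): chars_in_quartet=4 acc=0x1CA01B -> emit 1C A0 1B, reset; bytes_emitted=6
After char 8 ('J'=9): chars_in_quartet=1 acc=0x9 bytes_emitted=6
After char 9 ('x'=49): chars_in_quartet=2 acc=0x271 bytes_emitted=6
After char 10 ('i'=34): chars_in_quartet=3 acc=0x9C62 bytes_emitted=6
After char 11 ('I'=8): chars_in_quartet=4 acc=0x271888 -> emit 27 18 88, reset; bytes_emitted=9

Answer: 0B F1 F1 1C A0 1B 27 18 88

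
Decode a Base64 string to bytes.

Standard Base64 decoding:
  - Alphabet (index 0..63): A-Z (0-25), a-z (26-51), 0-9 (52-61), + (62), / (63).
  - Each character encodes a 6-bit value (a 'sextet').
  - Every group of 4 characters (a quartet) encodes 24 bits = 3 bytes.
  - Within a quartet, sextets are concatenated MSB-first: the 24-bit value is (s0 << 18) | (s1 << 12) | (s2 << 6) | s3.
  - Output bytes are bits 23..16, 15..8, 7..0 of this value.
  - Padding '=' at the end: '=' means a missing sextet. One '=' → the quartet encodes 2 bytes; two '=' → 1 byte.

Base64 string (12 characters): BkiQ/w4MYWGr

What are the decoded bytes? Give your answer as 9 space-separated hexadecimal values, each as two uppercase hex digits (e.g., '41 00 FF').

Answer: 06 48 90 FF 0E 0C 61 61 AB

Derivation:
After char 0 ('B'=1): chars_in_quartet=1 acc=0x1 bytes_emitted=0
After char 1 ('k'=36): chars_in_quartet=2 acc=0x64 bytes_emitted=0
After char 2 ('i'=34): chars_in_quartet=3 acc=0x1922 bytes_emitted=0
After char 3 ('Q'=16): chars_in_quartet=4 acc=0x64890 -> emit 06 48 90, reset; bytes_emitted=3
After char 4 ('/'=63): chars_in_quartet=1 acc=0x3F bytes_emitted=3
After char 5 ('w'=48): chars_in_quartet=2 acc=0xFF0 bytes_emitted=3
After char 6 ('4'=56): chars_in_quartet=3 acc=0x3FC38 bytes_emitted=3
After char 7 ('M'=12): chars_in_quartet=4 acc=0xFF0E0C -> emit FF 0E 0C, reset; bytes_emitted=6
After char 8 ('Y'=24): chars_in_quartet=1 acc=0x18 bytes_emitted=6
After char 9 ('W'=22): chars_in_quartet=2 acc=0x616 bytes_emitted=6
After char 10 ('G'=6): chars_in_quartet=3 acc=0x18586 bytes_emitted=6
After char 11 ('r'=43): chars_in_quartet=4 acc=0x6161AB -> emit 61 61 AB, reset; bytes_emitted=9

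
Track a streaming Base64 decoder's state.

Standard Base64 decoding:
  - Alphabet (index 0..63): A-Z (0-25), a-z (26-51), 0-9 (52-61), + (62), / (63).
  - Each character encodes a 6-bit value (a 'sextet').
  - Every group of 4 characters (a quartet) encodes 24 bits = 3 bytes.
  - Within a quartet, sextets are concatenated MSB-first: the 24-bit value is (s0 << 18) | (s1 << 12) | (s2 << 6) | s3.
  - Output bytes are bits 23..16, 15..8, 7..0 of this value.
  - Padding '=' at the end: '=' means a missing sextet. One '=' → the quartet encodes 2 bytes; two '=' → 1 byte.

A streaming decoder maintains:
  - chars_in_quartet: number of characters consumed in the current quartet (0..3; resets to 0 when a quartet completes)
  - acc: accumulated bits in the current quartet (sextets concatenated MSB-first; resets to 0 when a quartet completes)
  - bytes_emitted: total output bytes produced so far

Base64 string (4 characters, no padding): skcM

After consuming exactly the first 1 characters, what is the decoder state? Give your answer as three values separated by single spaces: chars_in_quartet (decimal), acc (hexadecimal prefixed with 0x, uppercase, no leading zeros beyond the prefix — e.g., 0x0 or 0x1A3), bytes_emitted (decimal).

After char 0 ('s'=44): chars_in_quartet=1 acc=0x2C bytes_emitted=0

Answer: 1 0x2C 0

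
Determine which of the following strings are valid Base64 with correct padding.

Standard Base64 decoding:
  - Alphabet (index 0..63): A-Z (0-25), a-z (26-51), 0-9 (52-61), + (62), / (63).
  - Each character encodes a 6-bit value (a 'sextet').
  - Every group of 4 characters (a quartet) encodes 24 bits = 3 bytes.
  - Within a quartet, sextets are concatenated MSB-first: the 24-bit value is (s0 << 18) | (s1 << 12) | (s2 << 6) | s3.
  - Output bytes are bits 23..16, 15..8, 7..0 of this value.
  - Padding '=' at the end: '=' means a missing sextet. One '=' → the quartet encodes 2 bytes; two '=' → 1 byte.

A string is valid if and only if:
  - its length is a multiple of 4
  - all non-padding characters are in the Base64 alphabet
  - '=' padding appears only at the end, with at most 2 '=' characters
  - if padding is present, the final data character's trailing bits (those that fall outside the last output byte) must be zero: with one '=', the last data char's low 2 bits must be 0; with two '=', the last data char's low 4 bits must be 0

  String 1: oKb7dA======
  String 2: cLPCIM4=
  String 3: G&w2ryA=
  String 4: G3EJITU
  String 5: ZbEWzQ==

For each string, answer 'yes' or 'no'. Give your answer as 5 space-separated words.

String 1: 'oKb7dA======' → invalid (6 pad chars (max 2))
String 2: 'cLPCIM4=' → valid
String 3: 'G&w2ryA=' → invalid (bad char(s): ['&'])
String 4: 'G3EJITU' → invalid (len=7 not mult of 4)
String 5: 'ZbEWzQ==' → valid

Answer: no yes no no yes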